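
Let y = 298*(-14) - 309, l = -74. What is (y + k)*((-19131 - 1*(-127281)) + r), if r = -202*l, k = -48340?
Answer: -6502159458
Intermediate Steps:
y = -4481 (y = -4172 - 309 = -4481)
r = 14948 (r = -202*(-74) = 14948)
(y + k)*((-19131 - 1*(-127281)) + r) = (-4481 - 48340)*((-19131 - 1*(-127281)) + 14948) = -52821*((-19131 + 127281) + 14948) = -52821*(108150 + 14948) = -52821*123098 = -6502159458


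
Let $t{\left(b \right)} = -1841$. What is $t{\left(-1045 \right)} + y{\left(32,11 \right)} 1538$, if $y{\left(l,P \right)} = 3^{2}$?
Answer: $12001$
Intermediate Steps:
$y{\left(l,P \right)} = 9$
$t{\left(-1045 \right)} + y{\left(32,11 \right)} 1538 = -1841 + 9 \cdot 1538 = -1841 + 13842 = 12001$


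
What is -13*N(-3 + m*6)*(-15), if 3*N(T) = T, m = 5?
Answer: 1755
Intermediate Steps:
N(T) = T/3
-13*N(-3 + m*6)*(-15) = -13*(-3 + 5*6)/3*(-15) = -13*(-3 + 30)/3*(-15) = -13*27/3*(-15) = -13*9*(-15) = -117*(-15) = 1755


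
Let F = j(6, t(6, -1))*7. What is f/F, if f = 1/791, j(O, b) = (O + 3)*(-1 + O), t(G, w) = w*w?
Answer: 1/249165 ≈ 4.0134e-6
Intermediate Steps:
t(G, w) = w**2
j(O, b) = (-1 + O)*(3 + O) (j(O, b) = (3 + O)*(-1 + O) = (-1 + O)*(3 + O))
F = 315 (F = (-3 + 6**2 + 2*6)*7 = (-3 + 36 + 12)*7 = 45*7 = 315)
f = 1/791 ≈ 0.0012642
f/F = (1/791)/315 = (1/791)*(1/315) = 1/249165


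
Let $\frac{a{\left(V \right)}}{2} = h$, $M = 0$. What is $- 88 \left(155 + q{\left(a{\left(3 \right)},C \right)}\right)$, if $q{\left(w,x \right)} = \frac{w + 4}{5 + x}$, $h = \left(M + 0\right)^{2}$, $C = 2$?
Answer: $- \frac{95832}{7} \approx -13690.0$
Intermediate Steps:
$h = 0$ ($h = \left(0 + 0\right)^{2} = 0^{2} = 0$)
$a{\left(V \right)} = 0$ ($a{\left(V \right)} = 2 \cdot 0 = 0$)
$q{\left(w,x \right)} = \frac{4 + w}{5 + x}$
$- 88 \left(155 + q{\left(a{\left(3 \right)},C \right)}\right) = - 88 \left(155 + \frac{4 + 0}{5 + 2}\right) = - 88 \left(155 + \frac{1}{7} \cdot 4\right) = - 88 \left(155 + \frac{4}{7}\right) = \left(-88\right) \frac{1089}{7} = - \frac{95832}{7}$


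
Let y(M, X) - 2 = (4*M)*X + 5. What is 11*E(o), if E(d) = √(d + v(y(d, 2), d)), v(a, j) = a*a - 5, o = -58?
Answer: 11*√208786 ≈ 5026.2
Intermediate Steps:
y(M, X) = 7 + 4*M*X (y(M, X) = 2 + ((4*M)*X + 5) = 2 + (4*M*X + 5) = 2 + (5 + 4*M*X) = 7 + 4*M*X)
v(a, j) = -5 + a² (v(a, j) = a² - 5 = -5 + a²)
E(d) = √(-5 + d + (7 + 8*d)²) (E(d) = √(d + (-5 + (7 + 4*d*2)²)) = √(d + (-5 + (7 + 8*d)²)) = √(-5 + d + (7 + 8*d)²))
11*E(o) = 11*√(-5 - 58 + (7 + 8*(-58))²) = 11*√(-5 - 58 + (7 - 464)²) = 11*√(-5 - 58 + (-457)²) = 11*√(-5 - 58 + 208849) = 11*√208786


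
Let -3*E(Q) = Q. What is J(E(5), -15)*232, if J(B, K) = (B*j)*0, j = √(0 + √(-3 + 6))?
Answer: 0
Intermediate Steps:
E(Q) = -Q/3
j = 3^(¼) (j = √(0 + √3) = √(√3) = 3^(¼) ≈ 1.3161)
J(B, K) = 0 (J(B, K) = (B*3^(¼))*0 = 0)
J(E(5), -15)*232 = 0*232 = 0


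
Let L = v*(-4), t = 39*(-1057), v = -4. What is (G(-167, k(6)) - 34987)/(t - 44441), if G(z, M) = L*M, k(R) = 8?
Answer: 34859/85664 ≈ 0.40693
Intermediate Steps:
t = -41223
L = 16 (L = -4*(-4) = 16)
G(z, M) = 16*M
(G(-167, k(6)) - 34987)/(t - 44441) = (16*8 - 34987)/(-41223 - 44441) = (128 - 34987)/(-85664) = -34859*(-1/85664) = 34859/85664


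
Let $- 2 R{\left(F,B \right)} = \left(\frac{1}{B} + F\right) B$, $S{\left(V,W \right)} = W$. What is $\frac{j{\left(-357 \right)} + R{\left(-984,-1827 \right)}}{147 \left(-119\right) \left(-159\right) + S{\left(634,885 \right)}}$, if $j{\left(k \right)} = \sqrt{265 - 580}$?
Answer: $- \frac{1797769}{5564544} + \frac{i \sqrt{35}}{927424} \approx -0.32308 + 6.379 \cdot 10^{-6} i$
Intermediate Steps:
$R{\left(F,B \right)} = - \frac{B \left(F + \frac{1}{B}\right)}{2}$ ($R{\left(F,B \right)} = - \frac{\left(\frac{1}{B} + F\right) B}{2} = - \frac{\left(F + \frac{1}{B}\right) B}{2} = - \frac{B \left(F + \frac{1}{B}\right)}{2}$)
$j{\left(k \right)} = 3 i \sqrt{35}$ ($j{\left(k \right)} = \sqrt{-315} = 3 i \sqrt{35}$)
$\frac{j{\left(-357 \right)} + R{\left(-984,-1827 \right)}}{147 \left(-119\right) \left(-159\right) + S{\left(634,885 \right)}} = \frac{3 i \sqrt{35} - \left(\frac{1}{2} - -898884\right)}{147 \left(-119\right) \left(-159\right) + 885} = \frac{3 i \sqrt{35} - \frac{1797769}{2}}{\left(-17493\right) \left(-159\right) + 885} = \frac{3 i \sqrt{35} - \frac{1797769}{2}}{2781387 + 885} = \frac{- \frac{1797769}{2} + 3 i \sqrt{35}}{2782272} = \left(- \frac{1797769}{2} + 3 i \sqrt{35}\right) \frac{1}{2782272} = - \frac{1797769}{5564544} + \frac{i \sqrt{35}}{927424}$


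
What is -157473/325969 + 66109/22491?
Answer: 2572537054/1047338397 ≈ 2.4563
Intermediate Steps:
-157473/325969 + 66109/22491 = 2572537054/1047338397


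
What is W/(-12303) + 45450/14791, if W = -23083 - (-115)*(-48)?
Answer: 982238323/181973673 ≈ 5.3977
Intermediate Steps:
W = -28603 (W = -23083 - 1*5520 = -23083 - 5520 = -28603)
W/(-12303) + 45450/14791 = -28603/(-12303) + 45450/14791 = -28603*(-1/12303) + 45450*(1/14791) = 28603/12303 + 45450/14791 = 982238323/181973673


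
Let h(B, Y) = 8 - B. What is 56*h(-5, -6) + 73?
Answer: 801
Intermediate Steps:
56*h(-5, -6) + 73 = 56*(8 - 1*(-5)) + 73 = 56*(8 + 5) + 73 = 56*13 + 73 = 728 + 73 = 801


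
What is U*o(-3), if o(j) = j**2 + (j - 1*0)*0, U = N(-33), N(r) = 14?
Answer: 126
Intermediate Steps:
U = 14
o(j) = j**2 (o(j) = j**2 + (j + 0)*0 = j**2 + j*0 = j**2 + 0 = j**2)
U*o(-3) = 14*(-3)**2 = 14*9 = 126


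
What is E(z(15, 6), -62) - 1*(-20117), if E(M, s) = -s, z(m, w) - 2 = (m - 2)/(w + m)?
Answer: 20179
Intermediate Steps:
z(m, w) = 2 + (-2 + m)/(m + w) (z(m, w) = 2 + (m - 2)/(w + m) = 2 + (-2 + m)/(m + w))
E(z(15, 6), -62) - 1*(-20117) = -1*(-62) - 1*(-20117) = 62 + 20117 = 20179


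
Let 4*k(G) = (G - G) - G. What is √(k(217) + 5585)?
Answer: √22123/2 ≈ 74.369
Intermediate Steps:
k(G) = -G/4 (k(G) = ((G - G) - G)/4 = (0 - G)/4 = (-G)/4 = -G/4)
√(k(217) + 5585) = √(-¼*217 + 5585) = √(-217/4 + 5585) = √(22123/4) = √22123/2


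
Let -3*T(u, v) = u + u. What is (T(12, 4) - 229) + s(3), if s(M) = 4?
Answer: -233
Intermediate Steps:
T(u, v) = -2*u/3 (T(u, v) = -(u + u)/3 = -2*u/3)
(T(12, 4) - 229) + s(3) = (-⅔*12 - 229) + 4 = (-8 - 229) + 4 = -237 + 4 = -233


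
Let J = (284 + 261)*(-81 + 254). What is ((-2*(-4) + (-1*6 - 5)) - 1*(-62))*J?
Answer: 5562815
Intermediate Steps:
J = 94285 (J = 545*173 = 94285)
((-2*(-4) + (-1*6 - 5)) - 1*(-62))*J = ((-2*(-4) + (-1*6 - 5)) - 1*(-62))*94285 = ((8 + (-6 - 5)) + 62)*94285 = ((8 - 11) + 62)*94285 = (-3 + 62)*94285 = 59*94285 = 5562815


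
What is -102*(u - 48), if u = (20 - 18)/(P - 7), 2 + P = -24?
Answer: 53924/11 ≈ 4902.2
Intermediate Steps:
P = -26 (P = -2 - 24 = -26)
u = -2/33 (u = (20 - 18)/(-26 - 7) = 2/(-33) = 2*(-1/33) = -2/33 ≈ -0.060606)
-102*(u - 48) = -102*(-2/33 - 48) = -102*(-1586/33) = 53924/11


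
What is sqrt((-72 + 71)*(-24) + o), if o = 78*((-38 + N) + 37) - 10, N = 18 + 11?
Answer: sqrt(2198) ≈ 46.883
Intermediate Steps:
N = 29
o = 2174 (o = 78*((-38 + 29) + 37) - 10 = 78*(-9 + 37) - 10 = 78*28 - 10 = 2184 - 10 = 2174)
sqrt((-72 + 71)*(-24) + o) = sqrt((-72 + 71)*(-24) + 2174) = sqrt(-1*(-24) + 2174) = sqrt(24 + 2174) = sqrt(2198)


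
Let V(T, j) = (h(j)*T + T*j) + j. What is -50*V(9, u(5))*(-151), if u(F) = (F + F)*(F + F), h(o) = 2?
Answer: 7685900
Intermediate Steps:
u(F) = 4*F**2 (u(F) = (2*F)*(2*F) = 4*F**2)
V(T, j) = j + 2*T + T*j (V(T, j) = (2*T + T*j) + j = j + 2*T + T*j)
-50*V(9, u(5))*(-151) = -50*(4*5**2 + 2*9 + 9*(4*5**2))*(-151) = -50*(4*25 + 18 + 9*(4*25))*(-151) = -50*(100 + 18 + 9*100)*(-151) = -50*(100 + 18 + 900)*(-151) = -50*1018*(-151) = -50900*(-151) = 7685900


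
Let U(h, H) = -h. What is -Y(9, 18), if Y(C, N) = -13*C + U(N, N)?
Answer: 135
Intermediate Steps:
Y(C, N) = -N - 13*C (Y(C, N) = -13*C - N = -N - 13*C)
-Y(9, 18) = -(-1*18 - 13*9) = -(-18 - 117) = -1*(-135) = 135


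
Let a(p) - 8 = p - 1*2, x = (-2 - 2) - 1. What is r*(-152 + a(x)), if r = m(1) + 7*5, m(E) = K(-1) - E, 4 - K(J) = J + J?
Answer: -6040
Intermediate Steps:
x = -5 (x = -4 - 1 = -5)
K(J) = 4 - 2*J (K(J) = 4 - (J + J) = 4 - 2*J)
a(p) = 6 + p (a(p) = 8 + (p - 1*2) = 8 + (p - 2) = 8 + (-2 + p) = 6 + p)
m(E) = 6 - E (m(E) = (4 - 2*(-1)) - E = (4 + 2) - E = 6 - E)
r = 40 (r = (6 - 1*1) + 7*5 = (6 - 1) + 35 = 5 + 35 = 40)
r*(-152 + a(x)) = 40*(-152 + (6 - 5)) = 40*(-152 + 1) = 40*(-151) = -6040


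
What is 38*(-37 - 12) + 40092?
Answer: 38230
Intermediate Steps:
38*(-37 - 12) + 40092 = 38*(-49) + 40092 = -1862 + 40092 = 38230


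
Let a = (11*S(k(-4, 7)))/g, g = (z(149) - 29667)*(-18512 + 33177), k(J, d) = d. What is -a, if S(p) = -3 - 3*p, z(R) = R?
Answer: -132/216440735 ≈ -6.0987e-7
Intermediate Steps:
g = -432881470 (g = (149 - 29667)*(-18512 + 33177) = -29518*14665 = -432881470)
a = 132/216440735 (a = (11*(-3 - 3*7))/(-432881470) = (11*(-3 - 21))*(-1/432881470) = (11*(-24))*(-1/432881470) = -264*(-1/432881470) = 132/216440735 ≈ 6.0987e-7)
-a = -1*132/216440735 = -132/216440735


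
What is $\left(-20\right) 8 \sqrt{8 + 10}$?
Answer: $- 480 \sqrt{2} \approx -678.82$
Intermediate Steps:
$\left(-20\right) 8 \sqrt{8 + 10} = - 160 \sqrt{18} = - 160 \cdot 3 \sqrt{2} = - 480 \sqrt{2}$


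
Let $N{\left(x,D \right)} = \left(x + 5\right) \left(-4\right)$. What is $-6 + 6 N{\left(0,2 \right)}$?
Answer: $-126$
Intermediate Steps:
$N{\left(x,D \right)} = -20 - 4 x$ ($N{\left(x,D \right)} = \left(5 + x\right) \left(-4\right) = -20 - 4 x$)
$-6 + 6 N{\left(0,2 \right)} = -6 + 6 \left(-20 - 0\right) = -6 + 6 \left(-20 + 0\right) = -6 + 6 \left(-20\right) = -6 - 120 = -126$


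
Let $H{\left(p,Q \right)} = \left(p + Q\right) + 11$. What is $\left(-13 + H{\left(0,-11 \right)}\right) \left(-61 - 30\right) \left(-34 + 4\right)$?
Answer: $-35490$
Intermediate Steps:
$H{\left(p,Q \right)} = 11 + Q + p$ ($H{\left(p,Q \right)} = \left(Q + p\right) + 11 = 11 + Q + p$)
$\left(-13 + H{\left(0,-11 \right)}\right) \left(-61 - 30\right) \left(-34 + 4\right) = \left(-13 + \left(11 - 11 + 0\right)\right) \left(-61 - 30\right) \left(-34 + 4\right) = \left(-13 + 0\right) \left(\left(-91\right) \left(-30\right)\right) = \left(-13\right) 2730 = -35490$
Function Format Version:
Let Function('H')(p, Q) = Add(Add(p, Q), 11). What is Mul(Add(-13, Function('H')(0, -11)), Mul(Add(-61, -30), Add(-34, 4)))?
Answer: -35490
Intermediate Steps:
Function('H')(p, Q) = Add(11, Q, p) (Function('H')(p, Q) = Add(Add(Q, p), 11) = Add(11, Q, p))
Mul(Add(-13, Function('H')(0, -11)), Mul(Add(-61, -30), Add(-34, 4))) = Mul(Add(-13, Add(11, -11, 0)), Mul(Add(-61, -30), Add(-34, 4))) = Mul(Add(-13, 0), Mul(-91, -30)) = Mul(-13, 2730) = -35490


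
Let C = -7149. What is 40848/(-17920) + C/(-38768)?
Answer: -5685489/2713760 ≈ -2.0951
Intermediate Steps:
40848/(-17920) + C/(-38768) = 40848/(-17920) - 7149/(-38768) = 40848*(-1/17920) - 7149*(-1/38768) = -2553/1120 + 7149/38768 = -5685489/2713760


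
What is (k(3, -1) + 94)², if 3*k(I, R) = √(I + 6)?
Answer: 9025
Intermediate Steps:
k(I, R) = √(6 + I)/3 (k(I, R) = √(I + 6)/3 = √(6 + I)/3)
(k(3, -1) + 94)² = (√(6 + 3)/3 + 94)² = (√9/3 + 94)² = ((⅓)*3 + 94)² = (1 + 94)² = 95² = 9025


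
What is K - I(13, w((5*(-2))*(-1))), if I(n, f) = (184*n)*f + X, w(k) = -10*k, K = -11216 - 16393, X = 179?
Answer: 211412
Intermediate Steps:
K = -27609
I(n, f) = 179 + 184*f*n (I(n, f) = (184*n)*f + 179 = 184*f*n + 179 = 179 + 184*f*n)
K - I(13, w((5*(-2))*(-1))) = -27609 - (179 + 184*(-10*5*(-2)*(-1))*13) = -27609 - (179 + 184*(-(-100)*(-1))*13) = -27609 - (179 + 184*(-10*10)*13) = -27609 - (179 + 184*(-100)*13) = -27609 - (179 - 239200) = -27609 - 1*(-239021) = -27609 + 239021 = 211412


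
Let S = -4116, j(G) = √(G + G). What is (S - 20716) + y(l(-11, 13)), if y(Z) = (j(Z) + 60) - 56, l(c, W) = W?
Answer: -24828 + √26 ≈ -24823.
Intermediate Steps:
j(G) = √2*√G (j(G) = √(2*G) = √2*√G)
y(Z) = 4 + √2*√Z (y(Z) = (√2*√Z + 60) - 56 = (60 + √2*√Z) - 56 = 4 + √2*√Z)
(S - 20716) + y(l(-11, 13)) = (-4116 - 20716) + (4 + √2*√13) = -24832 + (4 + √26) = -24828 + √26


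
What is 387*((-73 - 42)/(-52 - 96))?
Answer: 44505/148 ≈ 300.71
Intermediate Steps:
387*((-73 - 42)/(-52 - 96)) = 387*(-115/(-148)) = 387*(-115*(-1/148)) = 387*(115/148) = 44505/148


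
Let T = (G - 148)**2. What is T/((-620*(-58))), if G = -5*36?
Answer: 13448/4495 ≈ 2.9918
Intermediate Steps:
G = -180
T = 107584 (T = (-180 - 148)**2 = (-328)**2 = 107584)
T/((-620*(-58))) = 107584/((-620*(-58))) = 107584/35960 = 107584*(1/35960) = 13448/4495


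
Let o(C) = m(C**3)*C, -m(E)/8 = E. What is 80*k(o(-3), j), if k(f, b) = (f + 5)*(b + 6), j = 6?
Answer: -617280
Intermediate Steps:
m(E) = -8*E
o(C) = -8*C**4 (o(C) = (-8*C**3)*C = -8*C**4)
k(f, b) = (5 + f)*(6 + b)
80*k(o(-3), j) = 80*(30 + 5*6 + 6*(-8*(-3)**4) + 6*(-8*(-3)**4)) = 80*(30 + 30 + 6*(-8*81) + 6*(-8*81)) = 80*(30 + 30 + 6*(-648) + 6*(-648)) = 80*(30 + 30 - 3888 - 3888) = 80*(-7716) = -617280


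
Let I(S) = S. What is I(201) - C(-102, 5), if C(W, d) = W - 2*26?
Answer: 355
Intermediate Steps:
C(W, d) = -52 + W (C(W, d) = W - 52 = -52 + W)
I(201) - C(-102, 5) = 201 - (-52 - 102) = 201 - 1*(-154) = 201 + 154 = 355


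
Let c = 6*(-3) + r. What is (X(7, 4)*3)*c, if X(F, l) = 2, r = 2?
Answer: -96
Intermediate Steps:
c = -16 (c = 6*(-3) + 2 = -18 + 2 = -16)
(X(7, 4)*3)*c = (2*3)*(-16) = 6*(-16) = -96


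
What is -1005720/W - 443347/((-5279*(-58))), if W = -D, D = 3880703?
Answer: -1412564671901/1188201405946 ≈ -1.1888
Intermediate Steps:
W = -3880703 (W = -1*3880703 = -3880703)
-1005720/W - 443347/((-5279*(-58))) = -1005720/(-3880703) - 443347/((-5279*(-58))) = -1005720*(-1/3880703) - 443347/306182 = 1005720/3880703 - 443347*1/306182 = 1005720/3880703 - 443347/306182 = -1412564671901/1188201405946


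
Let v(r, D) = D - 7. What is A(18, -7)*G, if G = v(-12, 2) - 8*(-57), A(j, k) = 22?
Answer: 9922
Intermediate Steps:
v(r, D) = -7 + D
G = 451 (G = (-7 + 2) - 8*(-57) = -5 - 1*(-456) = -5 + 456 = 451)
A(18, -7)*G = 22*451 = 9922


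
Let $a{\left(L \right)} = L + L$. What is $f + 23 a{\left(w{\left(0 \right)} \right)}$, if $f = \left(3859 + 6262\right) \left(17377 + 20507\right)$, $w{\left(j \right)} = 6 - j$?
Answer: $383424240$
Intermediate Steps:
$f = 383423964$ ($f = 10121 \cdot 37884 = 383423964$)
$a{\left(L \right)} = 2 L$
$f + 23 a{\left(w{\left(0 \right)} \right)} = 383423964 + 23 \cdot 2 \left(6 - 0\right) = 383423964 + 23 \cdot 2 \left(6 + 0\right) = 383423964 + 23 \cdot 2 \cdot 6 = 383423964 + 23 \cdot 12 = 383423964 + 276 = 383424240$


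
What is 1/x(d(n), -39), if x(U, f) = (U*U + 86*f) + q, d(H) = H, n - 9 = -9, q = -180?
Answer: -1/3534 ≈ -0.00028297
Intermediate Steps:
n = 0 (n = 9 - 9 = 0)
x(U, f) = -180 + U**2 + 86*f (x(U, f) = (U*U + 86*f) - 180 = (U**2 + 86*f) - 180 = -180 + U**2 + 86*f)
1/x(d(n), -39) = 1/(-180 + 0**2 + 86*(-39)) = 1/(-180 + 0 - 3354) = 1/(-3534) = -1/3534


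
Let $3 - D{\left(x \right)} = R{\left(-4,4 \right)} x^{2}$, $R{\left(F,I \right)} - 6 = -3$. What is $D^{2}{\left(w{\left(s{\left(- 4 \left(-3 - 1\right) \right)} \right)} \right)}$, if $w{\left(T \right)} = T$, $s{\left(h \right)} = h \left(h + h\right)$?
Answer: $618470572041$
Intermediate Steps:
$R{\left(F,I \right)} = 3$ ($R{\left(F,I \right)} = 6 - 3 = 3$)
$s{\left(h \right)} = 2 h^{2}$ ($s{\left(h \right)} = h 2 h = 2 h^{2}$)
$D{\left(x \right)} = 3 - 3 x^{2}$
$D^{2}{\left(w{\left(s{\left(- 4 \left(-3 - 1\right) \right)} \right)} \right)} = \left(3 - 3 \left(2 \left(- 4 \left(-3 - 1\right)\right)^{2}\right)^{2}\right)^{2} = \left(3 - 3 \left(2 \left(\left(-4\right) \left(-4\right)\right)^{2}\right)^{2}\right)^{2} = \left(3 - 3 \left(2 \cdot 16^{2}\right)^{2}\right)^{2} = \left(3 - 3 \left(2 \cdot 256\right)^{2}\right)^{2} = \left(3 - 3 \cdot 512^{2}\right)^{2} = \left(3 - 786432\right)^{2} = \left(-786429\right)^{2} = 618470572041$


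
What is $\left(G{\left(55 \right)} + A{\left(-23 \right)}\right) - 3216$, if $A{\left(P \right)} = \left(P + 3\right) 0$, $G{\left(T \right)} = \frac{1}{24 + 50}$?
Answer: $- \frac{237983}{74} \approx -3216.0$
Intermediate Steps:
$G{\left(T \right)} = \frac{1}{74}$
$A{\left(P \right)} = 0$ ($A{\left(P \right)} = \left(3 + P\right) 0 = 0$)
$\left(G{\left(55 \right)} + A{\left(-23 \right)}\right) - 3216 = \left(\frac{1}{74} + 0\right) - 3216 = \frac{1}{74} - 3216 = - \frac{237983}{74}$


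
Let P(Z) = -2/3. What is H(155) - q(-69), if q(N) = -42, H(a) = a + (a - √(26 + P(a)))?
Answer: 352 - 2*√57/3 ≈ 346.97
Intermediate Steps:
P(Z) = -⅔ (P(Z) = -2*⅓ = -⅔)
H(a) = 2*a - 2*√57/3 (H(a) = a + (a - √(26 - ⅔)) = a + (a - √(76/3)) = a + (a - 2*√57/3) = 2*a - 2*√57/3)
H(155) - q(-69) = (2*155 - 2*√57/3) - 1*(-42) = (310 - 2*√57/3) + 42 = 352 - 2*√57/3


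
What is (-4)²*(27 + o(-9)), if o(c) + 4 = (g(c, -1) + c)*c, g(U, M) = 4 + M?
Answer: 1232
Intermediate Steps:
o(c) = -4 + c*(3 + c) (o(c) = -4 + ((4 - 1) + c)*c = -4 + (3 + c)*c = -4 + c*(3 + c))
(-4)²*(27 + o(-9)) = (-4)²*(27 + (-4 + (-9)² + 3*(-9))) = 16*(27 + (-4 + 81 - 27)) = 16*(27 + 50) = 16*77 = 1232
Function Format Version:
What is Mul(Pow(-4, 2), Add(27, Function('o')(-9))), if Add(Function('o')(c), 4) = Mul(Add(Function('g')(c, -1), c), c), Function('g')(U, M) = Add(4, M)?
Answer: 1232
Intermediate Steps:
Function('o')(c) = Add(-4, Mul(c, Add(3, c))) (Function('o')(c) = Add(-4, Mul(Add(Add(4, -1), c), c)) = Add(-4, Mul(Add(3, c), c)) = Add(-4, Mul(c, Add(3, c))))
Mul(Pow(-4, 2), Add(27, Function('o')(-9))) = Mul(Pow(-4, 2), Add(27, Add(-4, Pow(-9, 2), Mul(3, -9)))) = Mul(16, Add(27, Add(-4, 81, -27))) = Mul(16, Add(27, 50)) = Mul(16, 77) = 1232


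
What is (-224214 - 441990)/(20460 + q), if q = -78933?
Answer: 222068/19491 ≈ 11.393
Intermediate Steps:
(-224214 - 441990)/(20460 + q) = (-224214 - 441990)/(20460 - 78933) = -666204/(-58473) = -666204*(-1/58473) = 222068/19491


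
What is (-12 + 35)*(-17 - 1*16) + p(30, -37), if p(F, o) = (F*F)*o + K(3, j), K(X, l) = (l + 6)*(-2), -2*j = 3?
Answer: -34068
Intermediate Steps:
j = -3/2 (j = -1/2*3 = -3/2 ≈ -1.5000)
K(X, l) = -12 - 2*l (K(X, l) = (6 + l)*(-2) = -12 - 2*l)
p(F, o) = -9 + o*F**2 (p(F, o) = (F*F)*o + (-12 - 2*(-3/2)) = F**2*o + (-12 + 3) = o*F**2 - 9 = -9 + o*F**2)
(-12 + 35)*(-17 - 1*16) + p(30, -37) = (-12 + 35)*(-17 - 1*16) + (-9 - 37*30**2) = 23*(-17 - 16) + (-9 - 37*900) = 23*(-33) + (-9 - 33300) = -759 - 33309 = -34068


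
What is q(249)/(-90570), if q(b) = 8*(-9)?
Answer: 12/15095 ≈ 0.00079496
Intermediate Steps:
q(b) = -72
q(249)/(-90570) = -72/(-90570) = -72*(-1/90570) = 12/15095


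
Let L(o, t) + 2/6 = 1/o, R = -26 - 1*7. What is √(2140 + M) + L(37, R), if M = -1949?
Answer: -34/111 + √191 ≈ 13.514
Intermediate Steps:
R = -33 (R = -26 - 7 = -33)
L(o, t) = -⅓ + 1/o
√(2140 + M) + L(37, R) = √(2140 - 1949) + (⅓)*(3 - 1*37)/37 = √191 + (⅓)*(1/37)*(3 - 37) = √191 + (⅓)*(1/37)*(-34) = √191 - 34/111 = -34/111 + √191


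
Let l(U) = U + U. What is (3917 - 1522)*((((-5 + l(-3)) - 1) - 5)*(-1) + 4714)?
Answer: 11330745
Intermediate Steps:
l(U) = 2*U
(3917 - 1522)*((((-5 + l(-3)) - 1) - 5)*(-1) + 4714) = (3917 - 1522)*((((-5 + 2*(-3)) - 1) - 5)*(-1) + 4714) = 2395*((((-5 - 6) - 1) - 5)*(-1) + 4714) = 2395*(((-11 - 1) - 5)*(-1) + 4714) = 2395*((-12 - 5)*(-1) + 4714) = 2395*(-17*(-1) + 4714) = 2395*(17 + 4714) = 2395*4731 = 11330745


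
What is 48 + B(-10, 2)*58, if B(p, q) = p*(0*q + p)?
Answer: 5848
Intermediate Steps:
B(p, q) = p² (B(p, q) = p*(0 + p) = p*p = p²)
48 + B(-10, 2)*58 = 48 + (-10)²*58 = 48 + 100*58 = 48 + 5800 = 5848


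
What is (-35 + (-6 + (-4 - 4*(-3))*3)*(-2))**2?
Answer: 5041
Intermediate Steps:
(-35 + (-6 + (-4 - 4*(-3))*3)*(-2))**2 = (-35 + (-6 + (-4 + 12)*3)*(-2))**2 = (-35 + (-6 + 8*3)*(-2))**2 = (-35 + (-6 + 24)*(-2))**2 = (-35 + 18*(-2))**2 = (-35 - 36)**2 = (-71)**2 = 5041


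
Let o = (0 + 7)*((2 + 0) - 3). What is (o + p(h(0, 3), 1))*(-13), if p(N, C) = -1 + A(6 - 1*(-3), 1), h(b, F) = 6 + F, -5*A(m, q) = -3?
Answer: 481/5 ≈ 96.200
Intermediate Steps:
A(m, q) = ⅗ (A(m, q) = -⅕*(-3) = ⅗)
p(N, C) = -⅖ (p(N, C) = -1 + ⅗ = -⅖)
o = -7 (o = 7*(2 - 3) = 7*(-1) = -7)
(o + p(h(0, 3), 1))*(-13) = (-7 - ⅖)*(-13) = -37/5*(-13) = 481/5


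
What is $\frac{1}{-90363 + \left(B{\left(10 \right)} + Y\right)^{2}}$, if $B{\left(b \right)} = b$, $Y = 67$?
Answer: $- \frac{1}{84434} \approx -1.1844 \cdot 10^{-5}$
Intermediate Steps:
$\frac{1}{-90363 + \left(B{\left(10 \right)} + Y\right)^{2}} = \frac{1}{-90363 + \left(10 + 67\right)^{2}} = \frac{1}{-90363 + 77^{2}} = \frac{1}{-90363 + 5929} = \frac{1}{-84434} = - \frac{1}{84434}$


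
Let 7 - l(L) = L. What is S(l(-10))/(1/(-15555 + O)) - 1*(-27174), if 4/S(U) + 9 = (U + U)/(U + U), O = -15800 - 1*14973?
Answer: 50338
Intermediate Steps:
l(L) = 7 - L
O = -30773 (O = -15800 - 14973 = -30773)
S(U) = -½ (S(U) = 4/(-9 + (U + U)/(U + U)) = 4/(-9 + (2*U)/((2*U))) = 4/(-9 + (2*U)*(1/(2*U))) = 4/(-9 + 1) = 4/(-8) = 4*(-⅛) = -½)
S(l(-10))/(1/(-15555 + O)) - 1*(-27174) = -1/(2*(1/(-15555 - 30773))) - 1*(-27174) = -1/(2*(1/(-46328))) + 27174 = -1/(2*(-1/46328)) + 27174 = -½*(-46328) + 27174 = 23164 + 27174 = 50338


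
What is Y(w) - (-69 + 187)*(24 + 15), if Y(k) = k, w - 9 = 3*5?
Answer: -4578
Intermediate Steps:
w = 24 (w = 9 + 3*5 = 9 + 15 = 24)
Y(w) - (-69 + 187)*(24 + 15) = 24 - (-69 + 187)*(24 + 15) = 24 - 118*39 = 24 - 1*4602 = 24 - 4602 = -4578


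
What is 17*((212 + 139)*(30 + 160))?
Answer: 1133730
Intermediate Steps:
17*((212 + 139)*(30 + 160)) = 17*(351*190) = 17*66690 = 1133730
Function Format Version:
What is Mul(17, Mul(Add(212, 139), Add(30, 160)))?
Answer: 1133730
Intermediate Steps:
Mul(17, Mul(Add(212, 139), Add(30, 160))) = Mul(17, Mul(351, 190)) = Mul(17, 66690) = 1133730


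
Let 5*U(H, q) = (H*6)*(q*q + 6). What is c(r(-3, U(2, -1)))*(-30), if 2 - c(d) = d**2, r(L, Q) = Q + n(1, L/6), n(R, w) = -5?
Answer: 20586/5 ≈ 4117.2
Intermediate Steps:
U(H, q) = 6*H*(6 + q**2)/5 (U(H, q) = ((H*6)*(q*q + 6))/5 = ((6*H)*(q**2 + 6))/5 = ((6*H)*(6 + q**2))/5 = (6*H*(6 + q**2))/5 = 6*H*(6 + q**2)/5)
r(L, Q) = -5 + Q (r(L, Q) = Q - 5 = -5 + Q)
c(d) = 2 - d**2
c(r(-3, U(2, -1)))*(-30) = (2 - (-5 + (6/5)*2*(6 + (-1)**2))**2)*(-30) = (2 - (-5 + (6/5)*2*(6 + 1))**2)*(-30) = (2 - (-5 + (6/5)*2*7)**2)*(-30) = (2 - (-5 + 84/5)**2)*(-30) = (2 - (59/5)**2)*(-30) = (2 - 1*3481/25)*(-30) = (2 - 3481/25)*(-30) = -3431/25*(-30) = 20586/5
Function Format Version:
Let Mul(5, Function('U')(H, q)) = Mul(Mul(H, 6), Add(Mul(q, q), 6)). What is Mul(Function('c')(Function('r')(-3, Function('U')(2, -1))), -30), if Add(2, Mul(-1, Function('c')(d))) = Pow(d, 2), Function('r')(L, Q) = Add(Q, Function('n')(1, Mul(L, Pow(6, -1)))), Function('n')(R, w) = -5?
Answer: Rational(20586, 5) ≈ 4117.2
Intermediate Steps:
Function('U')(H, q) = Mul(Rational(6, 5), H, Add(6, Pow(q, 2))) (Function('U')(H, q) = Mul(Rational(1, 5), Mul(Mul(H, 6), Add(Mul(q, q), 6))) = Mul(Rational(1, 5), Mul(Mul(6, H), Add(Pow(q, 2), 6))) = Mul(Rational(1, 5), Mul(Mul(6, H), Add(6, Pow(q, 2)))) = Mul(Rational(1, 5), Mul(6, H, Add(6, Pow(q, 2)))) = Mul(Rational(6, 5), H, Add(6, Pow(q, 2))))
Function('r')(L, Q) = Add(-5, Q) (Function('r')(L, Q) = Add(Q, -5) = Add(-5, Q))
Function('c')(d) = Add(2, Mul(-1, Pow(d, 2)))
Mul(Function('c')(Function('r')(-3, Function('U')(2, -1))), -30) = Mul(Add(2, Mul(-1, Pow(Add(-5, Mul(Rational(6, 5), 2, Add(6, Pow(-1, 2)))), 2))), -30) = Mul(Add(2, Mul(-1, Pow(Add(-5, Mul(Rational(6, 5), 2, Add(6, 1))), 2))), -30) = Mul(Add(2, Mul(-1, Pow(Add(-5, Mul(Rational(6, 5), 2, 7)), 2))), -30) = Mul(Add(2, Mul(-1, Pow(Add(-5, Rational(84, 5)), 2))), -30) = Mul(Add(2, Mul(-1, Pow(Rational(59, 5), 2))), -30) = Mul(Add(2, Mul(-1, Rational(3481, 25))), -30) = Mul(Add(2, Rational(-3481, 25)), -30) = Mul(Rational(-3431, 25), -30) = Rational(20586, 5)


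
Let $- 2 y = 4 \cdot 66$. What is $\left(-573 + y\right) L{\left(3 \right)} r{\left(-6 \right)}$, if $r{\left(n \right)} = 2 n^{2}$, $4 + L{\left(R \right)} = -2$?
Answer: $304560$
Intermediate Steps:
$L{\left(R \right)} = -6$ ($L{\left(R \right)} = -4 - 2 = -6$)
$y = -132$ ($y = - \frac{4 \cdot 66}{2} = \left(- \frac{1}{2}\right) 264 = -132$)
$\left(-573 + y\right) L{\left(3 \right)} r{\left(-6 \right)} = \left(-573 - 132\right) \left(- 6 \cdot 2 \left(-6\right)^{2}\right) = - 705 \left(- 6 \cdot 2 \cdot 36\right) = - 705 \left(\left(-6\right) 72\right) = \left(-705\right) \left(-432\right) = 304560$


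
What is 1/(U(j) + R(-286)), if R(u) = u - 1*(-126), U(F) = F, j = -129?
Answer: -1/289 ≈ -0.0034602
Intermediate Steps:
R(u) = 126 + u (R(u) = u + 126 = 126 + u)
1/(U(j) + R(-286)) = 1/(-129 + (126 - 286)) = 1/(-129 - 160) = 1/(-289) = -1/289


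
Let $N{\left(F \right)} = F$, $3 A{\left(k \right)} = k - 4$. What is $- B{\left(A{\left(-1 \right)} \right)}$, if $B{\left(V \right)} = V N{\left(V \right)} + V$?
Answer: $- \frac{10}{9} \approx -1.1111$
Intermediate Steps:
$A{\left(k \right)} = - \frac{4}{3} + \frac{k}{3}$ ($A{\left(k \right)} = \frac{k - 4}{3} = \frac{-4 + k}{3} = - \frac{4}{3} + \frac{k}{3}$)
$B{\left(V \right)} = V + V^{2}$ ($B{\left(V \right)} = V V + V = V^{2} + V = V + V^{2}$)
$- B{\left(A{\left(-1 \right)} \right)} = - \left(- \frac{4}{3} + \frac{1}{3} \left(-1\right)\right) \left(1 + \left(- \frac{4}{3} + \frac{1}{3} \left(-1\right)\right)\right) = - \left(- \frac{4}{3} - \frac{1}{3}\right) \left(1 - \frac{5}{3}\right) = - \frac{\left(-5\right) \left(1 - \frac{5}{3}\right)}{3} = - \frac{\left(-5\right) \left(-2\right)}{3 \cdot 3} = \left(-1\right) \frac{10}{9} = - \frac{10}{9}$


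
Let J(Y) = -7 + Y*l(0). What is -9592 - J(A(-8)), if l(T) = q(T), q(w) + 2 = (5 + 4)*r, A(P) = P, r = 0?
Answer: -9601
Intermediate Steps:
q(w) = -2 (q(w) = -2 + (5 + 4)*0 = -2 + 9*0 = -2 + 0 = -2)
l(T) = -2
J(Y) = -7 - 2*Y (J(Y) = -7 + Y*(-2) = -7 - 2*Y)
-9592 - J(A(-8)) = -9592 - (-7 - 2*(-8)) = -9592 - (-7 + 16) = -9592 - 1*9 = -9592 - 9 = -9601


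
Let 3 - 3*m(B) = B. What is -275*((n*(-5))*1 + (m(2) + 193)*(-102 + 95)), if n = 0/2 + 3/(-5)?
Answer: 1114025/3 ≈ 3.7134e+5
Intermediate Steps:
m(B) = 1 - B/3
n = -⅗ (n = 0*(½) + 3*(-⅕) = 0 - ⅗ = -⅗ ≈ -0.60000)
-275*((n*(-5))*1 + (m(2) + 193)*(-102 + 95)) = -275*(-⅗*(-5)*1 + ((1 - ⅓*2) + 193)*(-102 + 95)) = -275*(3*1 + ((1 - ⅔) + 193)*(-7)) = -275*(3 + (⅓ + 193)*(-7)) = -275*(3 + (580/3)*(-7)) = -275*(3 - 4060/3) = -275*(-4051/3) = 1114025/3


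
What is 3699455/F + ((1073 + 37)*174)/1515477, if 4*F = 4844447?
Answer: 7787137451240/2447216002073 ≈ 3.1820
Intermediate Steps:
F = 4844447/4 (F = (1/4)*4844447 = 4844447/4 ≈ 1.2111e+6)
3699455/F + ((1073 + 37)*174)/1515477 = 3699455/(4844447/4) + ((1073 + 37)*174)/1515477 = 3699455*(4/4844447) + (1110*174)*(1/1515477) = 14797820/4844447 + 193140*(1/1515477) = 14797820/4844447 + 64380/505159 = 7787137451240/2447216002073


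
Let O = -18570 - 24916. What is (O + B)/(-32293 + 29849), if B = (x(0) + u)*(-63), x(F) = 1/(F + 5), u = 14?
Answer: 221903/12220 ≈ 18.159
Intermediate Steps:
O = -43486
x(F) = 1/(5 + F)
B = -4473/5 (B = (1/(5 + 0) + 14)*(-63) = (1/5 + 14)*(-63) = (⅕ + 14)*(-63) = (71/5)*(-63) = -4473/5 ≈ -894.60)
(O + B)/(-32293 + 29849) = (-43486 - 4473/5)/(-32293 + 29849) = -221903/5/(-2444) = -221903/5*(-1/2444) = 221903/12220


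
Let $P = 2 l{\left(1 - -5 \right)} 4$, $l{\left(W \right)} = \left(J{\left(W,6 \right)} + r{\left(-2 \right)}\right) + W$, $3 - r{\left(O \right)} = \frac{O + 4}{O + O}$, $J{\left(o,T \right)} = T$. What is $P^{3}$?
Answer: $1906624$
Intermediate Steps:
$r{\left(O \right)} = 3 - \frac{4 + O}{2 O}$ ($r{\left(O \right)} = 3 - \frac{O + 4}{O + O} = 3 - \frac{4 + O}{2 O}$)
$l{\left(W \right)} = \frac{19}{2} + W$ ($l{\left(W \right)} = \left(6 + \left(\frac{5}{2} - \frac{2}{-2}\right)\right) + W = \left(6 + \left(\frac{5}{2} - -1\right)\right) + W = \left(6 + \left(\frac{5}{2} + 1\right)\right) + W = \left(6 + \frac{7}{2}\right) + W = \frac{19}{2} + W$)
$P = 124$ ($P = 2 \left(\frac{19}{2} + \left(1 - -5\right)\right) 4 = 2 \left(\frac{19}{2} + \left(1 + 5\right)\right) 4 = 2 \left(\frac{19}{2} + 6\right) 4 = 2 \cdot \frac{31}{2} \cdot 4 = 31 \cdot 4 = 124$)
$P^{3} = 124^{3} = 1906624$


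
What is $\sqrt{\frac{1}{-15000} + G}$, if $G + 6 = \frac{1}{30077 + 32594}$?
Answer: $\frac{i \sqrt{43284718687254}}{2685900} \approx 2.4495 i$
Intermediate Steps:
$G = - \frac{376025}{62671}$ ($G = -6 + \frac{1}{30077 + 32594} = -6 + \frac{1}{62671} = - \frac{376025}{62671} \approx -6.0$)
$\sqrt{\frac{1}{-15000} + G} = \sqrt{\frac{1}{-15000} - \frac{376025}{62671}} = \sqrt{- \frac{1}{15000} - \frac{376025}{62671}} = \sqrt{- \frac{5640437671}{940065000}} = \frac{i \sqrt{43284718687254}}{2685900}$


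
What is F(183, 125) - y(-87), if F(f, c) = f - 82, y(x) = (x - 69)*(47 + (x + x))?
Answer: -19711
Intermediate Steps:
y(x) = (-69 + x)*(47 + 2*x)
F(f, c) = -82 + f
F(183, 125) - y(-87) = (-82 + 183) - (-3243 - 91*(-87) + 2*(-87)²) = 101 - (-3243 + 7917 + 2*7569) = 101 - (-3243 + 7917 + 15138) = 101 - 1*19812 = 101 - 19812 = -19711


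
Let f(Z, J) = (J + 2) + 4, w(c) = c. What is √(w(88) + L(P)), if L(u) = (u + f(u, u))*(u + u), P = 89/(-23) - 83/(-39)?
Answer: 20*√159379/897 ≈ 8.9013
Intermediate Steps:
f(Z, J) = 6 + J (f(Z, J) = (2 + J) + 4 = 6 + J)
P = -1562/897 (P = 89*(-1/23) - 83*(-1/39) = -89/23 + 83/39 = -1562/897 ≈ -1.7414)
L(u) = 2*u*(6 + 2*u) (L(u) = (u + (6 + u))*(u + u) = (6 + 2*u)*(2*u) = 2*u*(6 + 2*u))
√(w(88) + L(P)) = √(88 + 4*(-1562/897)*(3 - 1562/897)) = √(88 + 4*(-1562/897)*(1129/897)) = √(88 - 7053992/804609) = √(63751600/804609) = 20*√159379/897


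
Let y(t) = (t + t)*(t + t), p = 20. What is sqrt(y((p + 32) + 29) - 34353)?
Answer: 3*I*sqrt(901) ≈ 90.05*I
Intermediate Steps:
y(t) = 4*t**2 (y(t) = (2*t)*(2*t) = 4*t**2)
sqrt(y((p + 32) + 29) - 34353) = sqrt(4*((20 + 32) + 29)**2 - 34353) = sqrt(4*(52 + 29)**2 - 34353) = sqrt(4*81**2 - 34353) = sqrt(4*6561 - 34353) = sqrt(26244 - 34353) = sqrt(-8109) = 3*I*sqrt(901)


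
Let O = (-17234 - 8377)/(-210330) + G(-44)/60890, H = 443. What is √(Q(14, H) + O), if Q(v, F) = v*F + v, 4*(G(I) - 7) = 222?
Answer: √125871949258063708855/142299930 ≈ 78.842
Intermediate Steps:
G(I) = 125/2 (G(I) = 7 + (¼)*222 = 7 + 111/2 = 125/2)
Q(v, F) = v + F*v (Q(v, F) = F*v + v = v + F*v)
O = 104839961/853799580 (O = (-17234 - 8377)/(-210330) + (125/2)/60890 = -25611*(-1/210330) + (125/2)*(1/60890) = 8537/70110 + 25/24356 = 104839961/853799580 ≈ 0.12279)
√(Q(14, H) + O) = √(14*(1 + 443) + 104839961/853799580) = √(14*444 + 104839961/853799580) = √(6216 + 104839961/853799580) = √(5307323029241/853799580) = √125871949258063708855/142299930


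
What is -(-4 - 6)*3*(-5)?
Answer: -150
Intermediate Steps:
-(-4 - 6)*3*(-5) = -(-10*3)*(-5) = -(-30)*(-5) = -1*150 = -150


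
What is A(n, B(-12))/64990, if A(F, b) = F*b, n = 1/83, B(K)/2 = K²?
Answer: 144/2697085 ≈ 5.3391e-5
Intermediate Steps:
B(K) = 2*K²
n = 1/83 ≈ 0.012048
A(n, B(-12))/64990 = ((2*(-12)²)/83)/64990 = ((2*144)/83)*(1/64990) = ((1/83)*288)*(1/64990) = (288/83)*(1/64990) = 144/2697085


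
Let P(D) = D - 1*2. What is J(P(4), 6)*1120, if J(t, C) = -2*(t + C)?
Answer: -17920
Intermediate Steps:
P(D) = -2 + D (P(D) = D - 2 = -2 + D)
J(t, C) = -2*C - 2*t (J(t, C) = -2*(C + t) = -2*C - 2*t)
J(P(4), 6)*1120 = (-2*6 - 2*(-2 + 4))*1120 = (-12 - 2*2)*1120 = (-12 - 4)*1120 = -16*1120 = -17920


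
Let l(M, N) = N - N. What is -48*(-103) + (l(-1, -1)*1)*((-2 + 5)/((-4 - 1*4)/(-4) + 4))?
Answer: 4944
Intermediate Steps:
l(M, N) = 0
-48*(-103) + (l(-1, -1)*1)*((-2 + 5)/((-4 - 1*4)/(-4) + 4)) = -48*(-103) + (0*1)*((-2 + 5)/((-4 - 1*4)/(-4) + 4)) = 4944 + 0*(3/((-4 - 4)*(-¼) + 4)) = 4944 + 0*(3/(-8*(-¼) + 4)) = 4944 + 0*(3/(2 + 4)) = 4944 + 0*(3/6) = 4944 + 0*(3*(⅙)) = 4944 + 0*(½) = 4944 + 0 = 4944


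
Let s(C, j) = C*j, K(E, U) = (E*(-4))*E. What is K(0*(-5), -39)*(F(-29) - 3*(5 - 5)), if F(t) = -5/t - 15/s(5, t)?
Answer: 0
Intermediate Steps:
K(E, U) = -4*E² (K(E, U) = (-4*E)*E = -4*E²)
F(t) = -8/t (F(t) = -5/t - 15*1/(5*t) = -5/t - 3/t = -8/t)
K(0*(-5), -39)*(F(-29) - 3*(5 - 5)) = (-4*(0*(-5))²)*(-8/(-29) - 3*(5 - 5)) = (-4*0²)*(-8*(-1/29) - 3*0) = (-4*0)*(8/29 + 0) = 0*(8/29) = 0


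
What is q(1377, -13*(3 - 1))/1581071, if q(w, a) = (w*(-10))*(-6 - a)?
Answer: -275400/1581071 ≈ -0.17419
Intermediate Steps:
q(w, a) = -10*w*(-6 - a) (q(w, a) = (-10*w)*(-6 - a) = -10*w*(-6 - a))
q(1377, -13*(3 - 1))/1581071 = (10*1377*(6 - 13*(3 - 1)))/1581071 = (10*1377*(6 - 13*2))*(1/1581071) = (10*1377*(6 - 26))*(1/1581071) = (10*1377*(-20))*(1/1581071) = -275400*1/1581071 = -275400/1581071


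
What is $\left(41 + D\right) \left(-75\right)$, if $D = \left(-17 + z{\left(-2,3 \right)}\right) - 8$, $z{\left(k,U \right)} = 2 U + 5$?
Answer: $-2025$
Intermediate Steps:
$z{\left(k,U \right)} = 5 + 2 U$
$D = -14$ ($D = \left(-17 + \left(5 + 2 \cdot 3\right)\right) - 8 = \left(-17 + \left(5 + 6\right)\right) - 8 = \left(-17 + 11\right) - 8 = -6 - 8 = -14$)
$\left(41 + D\right) \left(-75\right) = \left(41 - 14\right) \left(-75\right) = 27 \left(-75\right) = -2025$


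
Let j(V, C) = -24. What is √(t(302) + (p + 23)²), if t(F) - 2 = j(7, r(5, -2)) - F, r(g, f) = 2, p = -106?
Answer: √6565 ≈ 81.025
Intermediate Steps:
t(F) = -22 - F (t(F) = 2 + (-24 - F) = -22 - F)
√(t(302) + (p + 23)²) = √((-22 - 1*302) + (-106 + 23)²) = √((-22 - 302) + (-83)²) = √(-324 + 6889) = √6565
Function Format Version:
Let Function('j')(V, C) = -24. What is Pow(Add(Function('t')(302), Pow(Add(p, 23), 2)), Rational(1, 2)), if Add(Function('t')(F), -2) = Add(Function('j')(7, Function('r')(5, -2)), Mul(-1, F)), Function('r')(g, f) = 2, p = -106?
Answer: Pow(6565, Rational(1, 2)) ≈ 81.025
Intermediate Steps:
Function('t')(F) = Add(-22, Mul(-1, F)) (Function('t')(F) = Add(2, Add(-24, Mul(-1, F))) = Add(-22, Mul(-1, F)))
Pow(Add(Function('t')(302), Pow(Add(p, 23), 2)), Rational(1, 2)) = Pow(Add(Add(-22, Mul(-1, 302)), Pow(Add(-106, 23), 2)), Rational(1, 2)) = Pow(Add(Add(-22, -302), Pow(-83, 2)), Rational(1, 2)) = Pow(Add(-324, 6889), Rational(1, 2)) = Pow(6565, Rational(1, 2))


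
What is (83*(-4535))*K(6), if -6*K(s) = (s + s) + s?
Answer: 1129215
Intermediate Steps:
K(s) = -s/2 (K(s) = -((s + s) + s)/6 = -(2*s + s)/6 = -s/2)
(83*(-4535))*K(6) = (83*(-4535))*(-½*6) = -376405*(-3) = 1129215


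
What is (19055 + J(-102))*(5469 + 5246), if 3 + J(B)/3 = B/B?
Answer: 204110035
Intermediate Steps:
J(B) = -6 (J(B) = -9 + 3*(B/B) = -9 + 3*1 = -9 + 3 = -6)
(19055 + J(-102))*(5469 + 5246) = (19055 - 6)*(5469 + 5246) = 19049*10715 = 204110035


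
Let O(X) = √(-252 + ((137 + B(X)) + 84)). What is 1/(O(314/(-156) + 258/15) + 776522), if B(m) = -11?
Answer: 388261/301493208263 - I*√42/602986416526 ≈ 1.2878e-6 - 1.0748e-11*I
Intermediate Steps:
O(X) = I*√42 (O(X) = √(-252 + ((137 - 11) + 84)) = √(-252 + (126 + 84)) = √(-252 + 210) = √(-42) = I*√42)
1/(O(314/(-156) + 258/15) + 776522) = 1/(I*√42 + 776522) = 1/(776522 + I*√42)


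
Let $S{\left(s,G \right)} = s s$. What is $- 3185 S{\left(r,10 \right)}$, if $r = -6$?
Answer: $-114660$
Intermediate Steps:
$S{\left(s,G \right)} = s^{2}$
$- 3185 S{\left(r,10 \right)} = - 3185 \left(-6\right)^{2} = \left(-3185\right) 36 = -114660$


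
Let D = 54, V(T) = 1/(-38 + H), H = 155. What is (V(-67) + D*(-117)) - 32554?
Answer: -4548023/117 ≈ -38872.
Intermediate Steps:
V(T) = 1/117 (V(T) = 1/(-38 + 155) = 1/117)
(V(-67) + D*(-117)) - 32554 = (1/117 + 54*(-117)) - 32554 = (1/117 - 6318) - 32554 = -739205/117 - 32554 = -4548023/117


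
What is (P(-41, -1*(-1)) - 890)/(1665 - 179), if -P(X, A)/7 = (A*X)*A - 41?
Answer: -158/743 ≈ -0.21265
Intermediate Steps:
P(X, A) = 287 - 7*X*A² (P(X, A) = -7*((A*X)*A - 41) = -7*(X*A² - 41) = -7*(-41 + X*A²) = 287 - 7*X*A²)
(P(-41, -1*(-1)) - 890)/(1665 - 179) = ((287 - 7*(-41)*(-1*(-1))²) - 890)/(1665 - 179) = ((287 - 7*(-41)*1²) - 890)/1486 = ((287 - 7*(-41)*1) - 890)*(1/1486) = ((287 + 287) - 890)*(1/1486) = (574 - 890)*(1/1486) = -316*1/1486 = -158/743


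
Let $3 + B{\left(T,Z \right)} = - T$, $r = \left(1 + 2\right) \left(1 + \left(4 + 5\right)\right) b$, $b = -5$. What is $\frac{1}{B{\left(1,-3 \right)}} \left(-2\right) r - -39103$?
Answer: $39028$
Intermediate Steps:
$r = -150$ ($r = \left(1 + 2\right) \left(1 + \left(4 + 5\right)\right) \left(-5\right) = 3 \left(1 + 9\right) \left(-5\right) = 3 \cdot 10 \left(-5\right) = 30 \left(-5\right) = -150$)
$B{\left(T,Z \right)} = -3 - T$
$\frac{1}{B{\left(1,-3 \right)}} \left(-2\right) r - -39103 = \frac{1}{-3 - 1} \left(-2\right) \left(-150\right) - -39103 = \frac{1}{-3 - 1} \left(-2\right) \left(-150\right) + 39103 = \frac{1}{-4} \left(-2\right) \left(-150\right) + 39103 = \left(- \frac{1}{4}\right) \left(-2\right) \left(-150\right) + 39103 = \frac{1}{2} \left(-150\right) + 39103 = -75 + 39103 = 39028$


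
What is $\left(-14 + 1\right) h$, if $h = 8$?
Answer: $-104$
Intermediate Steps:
$\left(-14 + 1\right) h = \left(-14 + 1\right) 8 = \left(-13\right) 8 = -104$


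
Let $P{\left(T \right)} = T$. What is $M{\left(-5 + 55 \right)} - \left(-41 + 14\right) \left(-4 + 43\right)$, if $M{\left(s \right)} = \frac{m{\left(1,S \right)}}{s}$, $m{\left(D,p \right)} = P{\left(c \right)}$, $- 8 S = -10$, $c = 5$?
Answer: $\frac{10531}{10} \approx 1053.1$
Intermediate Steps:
$S = \frac{5}{4}$ ($S = \left(- \frac{1}{8}\right) \left(-10\right) = \frac{5}{4} \approx 1.25$)
$m{\left(D,p \right)} = 5$
$M{\left(s \right)} = \frac{5}{s}$
$M{\left(-5 + 55 \right)} - \left(-41 + 14\right) \left(-4 + 43\right) = \frac{5}{-5 + 55} - \left(-41 + 14\right) \left(-4 + 43\right) = \frac{5}{50} - \left(-27\right) 39 = 5 \cdot \frac{1}{50} - -1053 = \frac{1}{10} + 1053 = \frac{10531}{10}$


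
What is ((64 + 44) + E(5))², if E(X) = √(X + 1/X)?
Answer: (540 + √130)²/25 ≈ 12162.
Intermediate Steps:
((64 + 44) + E(5))² = ((64 + 44) + √(5 + 1/5))² = (108 + √(5 + ⅕))² = (108 + √(26/5))² = (108 + √130/5)²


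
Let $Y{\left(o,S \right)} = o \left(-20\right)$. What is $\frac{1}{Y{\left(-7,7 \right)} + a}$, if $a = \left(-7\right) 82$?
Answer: $- \frac{1}{434} \approx -0.0023041$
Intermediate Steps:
$a = -574$
$Y{\left(o,S \right)} = - 20 o$
$\frac{1}{Y{\left(-7,7 \right)} + a} = \frac{1}{\left(-20\right) \left(-7\right) - 574} = \frac{1}{140 - 574} = \frac{1}{-434} = - \frac{1}{434}$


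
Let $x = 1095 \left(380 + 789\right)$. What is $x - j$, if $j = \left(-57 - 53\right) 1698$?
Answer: $1466835$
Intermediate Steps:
$x = 1280055$ ($x = 1095 \cdot 1169 = 1280055$)
$j = -186780$ ($j = \left(-57 - 53\right) 1698 = \left(-110\right) 1698 = -186780$)
$x - j = 1280055 - -186780 = 1280055 + 186780 = 1466835$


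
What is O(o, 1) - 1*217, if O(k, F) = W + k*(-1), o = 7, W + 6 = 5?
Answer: -225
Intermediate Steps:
W = -1 (W = -6 + 5 = -1)
O(k, F) = -1 - k (O(k, F) = -1 + k*(-1) = -1 - k)
O(o, 1) - 1*217 = (-1 - 1*7) - 1*217 = (-1 - 7) - 217 = -8 - 217 = -225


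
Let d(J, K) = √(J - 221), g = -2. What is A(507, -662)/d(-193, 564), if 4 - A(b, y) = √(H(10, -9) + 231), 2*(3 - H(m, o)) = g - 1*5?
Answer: I*√46*(-8 + 5*√38)/276 ≈ 0.56082*I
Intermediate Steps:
H(m, o) = 13/2 (H(m, o) = 3 - (-2 - 1*5)/2 = 3 - (-2 - 5)/2 = 3 - ½*(-7) = 3 + 7/2 = 13/2)
A(b, y) = 4 - 5*√38/2 (A(b, y) = 4 - √(13/2 + 231) = 4 - √(475/2) = 4 - 5*√38/2)
d(J, K) = √(-221 + J)
A(507, -662)/d(-193, 564) = (4 - 5*√38/2)/(√(-221 - 193)) = (4 - 5*√38/2)/(√(-414)) = (4 - 5*√38/2)/((3*I*√46)) = (4 - 5*√38/2)*(-I*√46/138) = -I*√46*(4 - 5*√38/2)/138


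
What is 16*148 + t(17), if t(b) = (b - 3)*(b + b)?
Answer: 2844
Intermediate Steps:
t(b) = 2*b*(-3 + b) (t(b) = (-3 + b)*(2*b) = 2*b*(-3 + b))
16*148 + t(17) = 16*148 + 2*17*(-3 + 17) = 2368 + 2*17*14 = 2368 + 476 = 2844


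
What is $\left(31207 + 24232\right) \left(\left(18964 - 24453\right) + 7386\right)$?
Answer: $105167783$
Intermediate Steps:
$\left(31207 + 24232\right) \left(\left(18964 - 24453\right) + 7386\right) = 55439 \left(-5489 + 7386\right) = 55439 \cdot 1897 = 105167783$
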